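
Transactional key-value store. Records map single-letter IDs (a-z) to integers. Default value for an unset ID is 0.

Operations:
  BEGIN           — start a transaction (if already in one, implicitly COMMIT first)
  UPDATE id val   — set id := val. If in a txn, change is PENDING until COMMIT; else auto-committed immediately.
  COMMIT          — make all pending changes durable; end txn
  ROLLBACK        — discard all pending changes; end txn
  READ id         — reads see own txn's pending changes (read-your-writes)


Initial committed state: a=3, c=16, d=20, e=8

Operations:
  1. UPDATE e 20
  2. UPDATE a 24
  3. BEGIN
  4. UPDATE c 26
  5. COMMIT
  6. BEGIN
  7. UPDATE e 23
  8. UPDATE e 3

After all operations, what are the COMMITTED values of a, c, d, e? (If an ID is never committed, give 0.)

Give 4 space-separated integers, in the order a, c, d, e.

Answer: 24 26 20 20

Derivation:
Initial committed: {a=3, c=16, d=20, e=8}
Op 1: UPDATE e=20 (auto-commit; committed e=20)
Op 2: UPDATE a=24 (auto-commit; committed a=24)
Op 3: BEGIN: in_txn=True, pending={}
Op 4: UPDATE c=26 (pending; pending now {c=26})
Op 5: COMMIT: merged ['c'] into committed; committed now {a=24, c=26, d=20, e=20}
Op 6: BEGIN: in_txn=True, pending={}
Op 7: UPDATE e=23 (pending; pending now {e=23})
Op 8: UPDATE e=3 (pending; pending now {e=3})
Final committed: {a=24, c=26, d=20, e=20}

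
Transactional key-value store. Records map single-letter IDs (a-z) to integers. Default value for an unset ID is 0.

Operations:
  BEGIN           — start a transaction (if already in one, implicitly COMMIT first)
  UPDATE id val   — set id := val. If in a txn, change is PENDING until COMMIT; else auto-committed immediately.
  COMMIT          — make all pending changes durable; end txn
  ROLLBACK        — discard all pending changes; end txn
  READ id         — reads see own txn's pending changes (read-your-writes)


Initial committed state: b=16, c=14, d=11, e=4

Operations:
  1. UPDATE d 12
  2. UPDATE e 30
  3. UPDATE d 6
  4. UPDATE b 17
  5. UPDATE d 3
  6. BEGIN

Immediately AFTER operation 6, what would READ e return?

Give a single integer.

Answer: 30

Derivation:
Initial committed: {b=16, c=14, d=11, e=4}
Op 1: UPDATE d=12 (auto-commit; committed d=12)
Op 2: UPDATE e=30 (auto-commit; committed e=30)
Op 3: UPDATE d=6 (auto-commit; committed d=6)
Op 4: UPDATE b=17 (auto-commit; committed b=17)
Op 5: UPDATE d=3 (auto-commit; committed d=3)
Op 6: BEGIN: in_txn=True, pending={}
After op 6: visible(e) = 30 (pending={}, committed={b=17, c=14, d=3, e=30})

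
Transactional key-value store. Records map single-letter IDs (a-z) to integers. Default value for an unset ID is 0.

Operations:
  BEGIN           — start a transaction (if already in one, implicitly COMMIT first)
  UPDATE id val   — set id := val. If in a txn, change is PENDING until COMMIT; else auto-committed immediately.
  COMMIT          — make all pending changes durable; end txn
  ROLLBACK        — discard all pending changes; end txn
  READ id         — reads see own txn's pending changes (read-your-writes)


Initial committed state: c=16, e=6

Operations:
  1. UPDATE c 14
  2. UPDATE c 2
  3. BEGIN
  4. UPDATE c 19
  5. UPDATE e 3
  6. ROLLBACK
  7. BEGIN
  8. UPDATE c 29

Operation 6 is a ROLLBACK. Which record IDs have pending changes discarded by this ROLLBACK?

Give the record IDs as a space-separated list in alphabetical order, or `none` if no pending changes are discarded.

Initial committed: {c=16, e=6}
Op 1: UPDATE c=14 (auto-commit; committed c=14)
Op 2: UPDATE c=2 (auto-commit; committed c=2)
Op 3: BEGIN: in_txn=True, pending={}
Op 4: UPDATE c=19 (pending; pending now {c=19})
Op 5: UPDATE e=3 (pending; pending now {c=19, e=3})
Op 6: ROLLBACK: discarded pending ['c', 'e']; in_txn=False
Op 7: BEGIN: in_txn=True, pending={}
Op 8: UPDATE c=29 (pending; pending now {c=29})
ROLLBACK at op 6 discards: ['c', 'e']

Answer: c e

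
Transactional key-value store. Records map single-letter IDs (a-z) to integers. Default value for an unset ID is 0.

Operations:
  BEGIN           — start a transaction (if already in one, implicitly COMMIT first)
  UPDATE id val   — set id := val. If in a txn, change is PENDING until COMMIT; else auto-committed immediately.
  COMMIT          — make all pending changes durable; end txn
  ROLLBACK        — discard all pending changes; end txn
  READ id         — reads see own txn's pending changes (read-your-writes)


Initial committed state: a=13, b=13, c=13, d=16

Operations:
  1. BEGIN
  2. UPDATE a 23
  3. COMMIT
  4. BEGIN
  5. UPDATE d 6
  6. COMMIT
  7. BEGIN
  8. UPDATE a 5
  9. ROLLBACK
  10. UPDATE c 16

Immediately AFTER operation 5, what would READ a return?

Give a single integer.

Answer: 23

Derivation:
Initial committed: {a=13, b=13, c=13, d=16}
Op 1: BEGIN: in_txn=True, pending={}
Op 2: UPDATE a=23 (pending; pending now {a=23})
Op 3: COMMIT: merged ['a'] into committed; committed now {a=23, b=13, c=13, d=16}
Op 4: BEGIN: in_txn=True, pending={}
Op 5: UPDATE d=6 (pending; pending now {d=6})
After op 5: visible(a) = 23 (pending={d=6}, committed={a=23, b=13, c=13, d=16})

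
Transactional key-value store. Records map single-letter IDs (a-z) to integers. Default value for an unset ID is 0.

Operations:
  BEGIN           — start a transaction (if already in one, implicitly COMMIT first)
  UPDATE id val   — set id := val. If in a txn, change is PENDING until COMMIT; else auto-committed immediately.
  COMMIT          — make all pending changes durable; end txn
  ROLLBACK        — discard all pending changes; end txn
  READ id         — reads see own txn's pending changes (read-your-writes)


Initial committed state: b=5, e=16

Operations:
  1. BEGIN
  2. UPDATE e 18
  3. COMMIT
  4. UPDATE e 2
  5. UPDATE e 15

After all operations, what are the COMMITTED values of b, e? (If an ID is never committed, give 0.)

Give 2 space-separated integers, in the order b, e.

Initial committed: {b=5, e=16}
Op 1: BEGIN: in_txn=True, pending={}
Op 2: UPDATE e=18 (pending; pending now {e=18})
Op 3: COMMIT: merged ['e'] into committed; committed now {b=5, e=18}
Op 4: UPDATE e=2 (auto-commit; committed e=2)
Op 5: UPDATE e=15 (auto-commit; committed e=15)
Final committed: {b=5, e=15}

Answer: 5 15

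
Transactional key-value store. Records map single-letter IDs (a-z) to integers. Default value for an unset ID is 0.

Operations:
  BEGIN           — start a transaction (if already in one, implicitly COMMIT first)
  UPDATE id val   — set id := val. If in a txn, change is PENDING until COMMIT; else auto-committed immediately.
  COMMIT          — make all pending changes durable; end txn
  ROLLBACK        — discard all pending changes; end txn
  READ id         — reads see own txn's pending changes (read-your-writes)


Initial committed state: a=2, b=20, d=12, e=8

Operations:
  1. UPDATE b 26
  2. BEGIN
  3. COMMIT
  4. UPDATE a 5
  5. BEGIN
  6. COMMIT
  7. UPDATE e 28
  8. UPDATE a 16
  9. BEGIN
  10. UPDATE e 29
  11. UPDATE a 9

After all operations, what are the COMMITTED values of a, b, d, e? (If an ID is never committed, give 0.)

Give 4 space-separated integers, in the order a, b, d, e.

Initial committed: {a=2, b=20, d=12, e=8}
Op 1: UPDATE b=26 (auto-commit; committed b=26)
Op 2: BEGIN: in_txn=True, pending={}
Op 3: COMMIT: merged [] into committed; committed now {a=2, b=26, d=12, e=8}
Op 4: UPDATE a=5 (auto-commit; committed a=5)
Op 5: BEGIN: in_txn=True, pending={}
Op 6: COMMIT: merged [] into committed; committed now {a=5, b=26, d=12, e=8}
Op 7: UPDATE e=28 (auto-commit; committed e=28)
Op 8: UPDATE a=16 (auto-commit; committed a=16)
Op 9: BEGIN: in_txn=True, pending={}
Op 10: UPDATE e=29 (pending; pending now {e=29})
Op 11: UPDATE a=9 (pending; pending now {a=9, e=29})
Final committed: {a=16, b=26, d=12, e=28}

Answer: 16 26 12 28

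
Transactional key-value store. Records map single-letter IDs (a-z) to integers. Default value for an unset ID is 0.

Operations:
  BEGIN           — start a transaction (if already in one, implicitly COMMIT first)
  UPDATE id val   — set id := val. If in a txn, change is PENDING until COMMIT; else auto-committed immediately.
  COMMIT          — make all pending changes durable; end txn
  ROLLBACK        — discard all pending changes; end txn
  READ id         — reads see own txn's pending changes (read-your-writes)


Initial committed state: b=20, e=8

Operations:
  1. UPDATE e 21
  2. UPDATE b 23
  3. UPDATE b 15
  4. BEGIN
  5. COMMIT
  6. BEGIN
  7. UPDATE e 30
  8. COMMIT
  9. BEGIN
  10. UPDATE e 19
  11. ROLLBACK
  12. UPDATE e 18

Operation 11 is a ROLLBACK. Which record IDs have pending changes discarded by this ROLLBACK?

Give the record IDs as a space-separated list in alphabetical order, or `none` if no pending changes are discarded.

Answer: e

Derivation:
Initial committed: {b=20, e=8}
Op 1: UPDATE e=21 (auto-commit; committed e=21)
Op 2: UPDATE b=23 (auto-commit; committed b=23)
Op 3: UPDATE b=15 (auto-commit; committed b=15)
Op 4: BEGIN: in_txn=True, pending={}
Op 5: COMMIT: merged [] into committed; committed now {b=15, e=21}
Op 6: BEGIN: in_txn=True, pending={}
Op 7: UPDATE e=30 (pending; pending now {e=30})
Op 8: COMMIT: merged ['e'] into committed; committed now {b=15, e=30}
Op 9: BEGIN: in_txn=True, pending={}
Op 10: UPDATE e=19 (pending; pending now {e=19})
Op 11: ROLLBACK: discarded pending ['e']; in_txn=False
Op 12: UPDATE e=18 (auto-commit; committed e=18)
ROLLBACK at op 11 discards: ['e']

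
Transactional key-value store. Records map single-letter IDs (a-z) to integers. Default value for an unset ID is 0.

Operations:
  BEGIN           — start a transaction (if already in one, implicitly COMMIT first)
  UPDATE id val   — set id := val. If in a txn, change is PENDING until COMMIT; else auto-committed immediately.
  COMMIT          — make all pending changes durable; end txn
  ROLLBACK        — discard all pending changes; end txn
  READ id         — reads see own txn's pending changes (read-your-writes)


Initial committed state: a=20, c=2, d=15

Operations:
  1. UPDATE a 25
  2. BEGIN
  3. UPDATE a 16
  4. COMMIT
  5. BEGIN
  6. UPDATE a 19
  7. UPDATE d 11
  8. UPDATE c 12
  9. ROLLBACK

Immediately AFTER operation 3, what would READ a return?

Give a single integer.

Answer: 16

Derivation:
Initial committed: {a=20, c=2, d=15}
Op 1: UPDATE a=25 (auto-commit; committed a=25)
Op 2: BEGIN: in_txn=True, pending={}
Op 3: UPDATE a=16 (pending; pending now {a=16})
After op 3: visible(a) = 16 (pending={a=16}, committed={a=25, c=2, d=15})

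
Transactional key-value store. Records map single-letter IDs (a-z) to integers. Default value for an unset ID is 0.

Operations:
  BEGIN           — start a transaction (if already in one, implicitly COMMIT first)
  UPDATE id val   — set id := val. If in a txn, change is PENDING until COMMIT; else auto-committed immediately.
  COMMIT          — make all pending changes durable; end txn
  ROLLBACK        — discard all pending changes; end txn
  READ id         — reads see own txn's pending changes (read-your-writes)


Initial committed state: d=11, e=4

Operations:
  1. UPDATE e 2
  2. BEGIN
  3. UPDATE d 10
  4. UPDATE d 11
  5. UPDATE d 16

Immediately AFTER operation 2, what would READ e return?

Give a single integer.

Answer: 2

Derivation:
Initial committed: {d=11, e=4}
Op 1: UPDATE e=2 (auto-commit; committed e=2)
Op 2: BEGIN: in_txn=True, pending={}
After op 2: visible(e) = 2 (pending={}, committed={d=11, e=2})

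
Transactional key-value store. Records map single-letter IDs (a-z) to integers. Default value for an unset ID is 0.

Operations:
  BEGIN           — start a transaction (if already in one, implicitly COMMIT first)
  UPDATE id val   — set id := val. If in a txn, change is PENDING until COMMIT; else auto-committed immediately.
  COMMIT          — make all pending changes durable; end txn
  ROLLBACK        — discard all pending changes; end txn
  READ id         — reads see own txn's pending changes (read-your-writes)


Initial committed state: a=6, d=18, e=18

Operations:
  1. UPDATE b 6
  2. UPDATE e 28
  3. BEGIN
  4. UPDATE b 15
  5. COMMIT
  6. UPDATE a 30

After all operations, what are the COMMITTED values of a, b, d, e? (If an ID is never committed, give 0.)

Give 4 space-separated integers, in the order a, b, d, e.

Initial committed: {a=6, d=18, e=18}
Op 1: UPDATE b=6 (auto-commit; committed b=6)
Op 2: UPDATE e=28 (auto-commit; committed e=28)
Op 3: BEGIN: in_txn=True, pending={}
Op 4: UPDATE b=15 (pending; pending now {b=15})
Op 5: COMMIT: merged ['b'] into committed; committed now {a=6, b=15, d=18, e=28}
Op 6: UPDATE a=30 (auto-commit; committed a=30)
Final committed: {a=30, b=15, d=18, e=28}

Answer: 30 15 18 28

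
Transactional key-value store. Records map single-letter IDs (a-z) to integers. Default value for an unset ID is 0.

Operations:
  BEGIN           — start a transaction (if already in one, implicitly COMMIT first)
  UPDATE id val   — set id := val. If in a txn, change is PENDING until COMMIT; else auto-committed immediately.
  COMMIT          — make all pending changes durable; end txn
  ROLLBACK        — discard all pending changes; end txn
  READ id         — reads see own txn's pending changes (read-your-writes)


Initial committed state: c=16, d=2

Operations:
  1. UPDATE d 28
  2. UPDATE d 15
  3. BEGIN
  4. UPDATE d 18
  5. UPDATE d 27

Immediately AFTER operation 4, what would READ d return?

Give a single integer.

Answer: 18

Derivation:
Initial committed: {c=16, d=2}
Op 1: UPDATE d=28 (auto-commit; committed d=28)
Op 2: UPDATE d=15 (auto-commit; committed d=15)
Op 3: BEGIN: in_txn=True, pending={}
Op 4: UPDATE d=18 (pending; pending now {d=18})
After op 4: visible(d) = 18 (pending={d=18}, committed={c=16, d=15})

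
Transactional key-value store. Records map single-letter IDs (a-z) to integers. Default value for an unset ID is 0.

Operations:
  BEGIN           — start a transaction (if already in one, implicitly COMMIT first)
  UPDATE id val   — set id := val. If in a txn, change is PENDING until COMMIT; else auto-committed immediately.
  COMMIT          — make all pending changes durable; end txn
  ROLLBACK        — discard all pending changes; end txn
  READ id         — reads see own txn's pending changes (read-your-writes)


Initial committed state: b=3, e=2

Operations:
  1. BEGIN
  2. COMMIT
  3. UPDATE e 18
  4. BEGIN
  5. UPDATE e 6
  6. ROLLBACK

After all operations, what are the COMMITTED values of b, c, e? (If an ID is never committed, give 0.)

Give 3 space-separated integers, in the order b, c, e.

Initial committed: {b=3, e=2}
Op 1: BEGIN: in_txn=True, pending={}
Op 2: COMMIT: merged [] into committed; committed now {b=3, e=2}
Op 3: UPDATE e=18 (auto-commit; committed e=18)
Op 4: BEGIN: in_txn=True, pending={}
Op 5: UPDATE e=6 (pending; pending now {e=6})
Op 6: ROLLBACK: discarded pending ['e']; in_txn=False
Final committed: {b=3, e=18}

Answer: 3 0 18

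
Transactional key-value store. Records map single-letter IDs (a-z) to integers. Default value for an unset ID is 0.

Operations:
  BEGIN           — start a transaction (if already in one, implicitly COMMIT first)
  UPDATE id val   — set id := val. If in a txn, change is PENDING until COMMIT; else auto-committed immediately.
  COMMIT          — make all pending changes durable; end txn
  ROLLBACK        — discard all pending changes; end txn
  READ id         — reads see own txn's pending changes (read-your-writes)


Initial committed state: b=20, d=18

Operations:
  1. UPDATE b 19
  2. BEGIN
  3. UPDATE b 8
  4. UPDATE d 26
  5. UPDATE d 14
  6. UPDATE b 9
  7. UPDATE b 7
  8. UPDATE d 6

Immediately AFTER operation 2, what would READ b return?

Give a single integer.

Answer: 19

Derivation:
Initial committed: {b=20, d=18}
Op 1: UPDATE b=19 (auto-commit; committed b=19)
Op 2: BEGIN: in_txn=True, pending={}
After op 2: visible(b) = 19 (pending={}, committed={b=19, d=18})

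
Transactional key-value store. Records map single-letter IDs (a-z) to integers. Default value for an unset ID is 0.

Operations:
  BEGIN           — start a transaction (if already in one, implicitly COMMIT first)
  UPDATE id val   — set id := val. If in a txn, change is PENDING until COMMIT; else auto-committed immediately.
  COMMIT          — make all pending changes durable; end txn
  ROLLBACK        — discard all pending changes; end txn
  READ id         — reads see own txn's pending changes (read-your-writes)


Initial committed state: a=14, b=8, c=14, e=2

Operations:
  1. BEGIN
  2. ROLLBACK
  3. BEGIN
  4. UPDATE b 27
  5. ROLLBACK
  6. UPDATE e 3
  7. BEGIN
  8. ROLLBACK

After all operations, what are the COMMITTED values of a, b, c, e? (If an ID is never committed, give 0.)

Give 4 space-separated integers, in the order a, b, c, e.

Initial committed: {a=14, b=8, c=14, e=2}
Op 1: BEGIN: in_txn=True, pending={}
Op 2: ROLLBACK: discarded pending []; in_txn=False
Op 3: BEGIN: in_txn=True, pending={}
Op 4: UPDATE b=27 (pending; pending now {b=27})
Op 5: ROLLBACK: discarded pending ['b']; in_txn=False
Op 6: UPDATE e=3 (auto-commit; committed e=3)
Op 7: BEGIN: in_txn=True, pending={}
Op 8: ROLLBACK: discarded pending []; in_txn=False
Final committed: {a=14, b=8, c=14, e=3}

Answer: 14 8 14 3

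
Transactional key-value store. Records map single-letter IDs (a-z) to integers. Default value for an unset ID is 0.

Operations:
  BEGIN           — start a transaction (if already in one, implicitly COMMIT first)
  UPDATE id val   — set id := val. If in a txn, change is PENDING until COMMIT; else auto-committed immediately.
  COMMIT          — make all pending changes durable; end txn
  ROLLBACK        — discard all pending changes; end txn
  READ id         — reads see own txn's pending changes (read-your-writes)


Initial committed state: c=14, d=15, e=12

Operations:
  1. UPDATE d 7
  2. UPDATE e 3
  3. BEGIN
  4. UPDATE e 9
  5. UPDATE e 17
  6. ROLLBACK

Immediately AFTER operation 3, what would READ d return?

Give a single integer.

Answer: 7

Derivation:
Initial committed: {c=14, d=15, e=12}
Op 1: UPDATE d=7 (auto-commit; committed d=7)
Op 2: UPDATE e=3 (auto-commit; committed e=3)
Op 3: BEGIN: in_txn=True, pending={}
After op 3: visible(d) = 7 (pending={}, committed={c=14, d=7, e=3})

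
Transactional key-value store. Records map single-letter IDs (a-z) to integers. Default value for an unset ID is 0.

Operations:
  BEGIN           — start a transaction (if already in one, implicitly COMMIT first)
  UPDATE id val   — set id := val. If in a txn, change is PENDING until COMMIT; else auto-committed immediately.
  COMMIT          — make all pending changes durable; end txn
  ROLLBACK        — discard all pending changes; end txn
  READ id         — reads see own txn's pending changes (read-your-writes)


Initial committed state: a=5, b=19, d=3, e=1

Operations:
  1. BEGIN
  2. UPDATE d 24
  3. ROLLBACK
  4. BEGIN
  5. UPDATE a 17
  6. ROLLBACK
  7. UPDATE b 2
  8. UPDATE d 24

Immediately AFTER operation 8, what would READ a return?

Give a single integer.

Answer: 5

Derivation:
Initial committed: {a=5, b=19, d=3, e=1}
Op 1: BEGIN: in_txn=True, pending={}
Op 2: UPDATE d=24 (pending; pending now {d=24})
Op 3: ROLLBACK: discarded pending ['d']; in_txn=False
Op 4: BEGIN: in_txn=True, pending={}
Op 5: UPDATE a=17 (pending; pending now {a=17})
Op 6: ROLLBACK: discarded pending ['a']; in_txn=False
Op 7: UPDATE b=2 (auto-commit; committed b=2)
Op 8: UPDATE d=24 (auto-commit; committed d=24)
After op 8: visible(a) = 5 (pending={}, committed={a=5, b=2, d=24, e=1})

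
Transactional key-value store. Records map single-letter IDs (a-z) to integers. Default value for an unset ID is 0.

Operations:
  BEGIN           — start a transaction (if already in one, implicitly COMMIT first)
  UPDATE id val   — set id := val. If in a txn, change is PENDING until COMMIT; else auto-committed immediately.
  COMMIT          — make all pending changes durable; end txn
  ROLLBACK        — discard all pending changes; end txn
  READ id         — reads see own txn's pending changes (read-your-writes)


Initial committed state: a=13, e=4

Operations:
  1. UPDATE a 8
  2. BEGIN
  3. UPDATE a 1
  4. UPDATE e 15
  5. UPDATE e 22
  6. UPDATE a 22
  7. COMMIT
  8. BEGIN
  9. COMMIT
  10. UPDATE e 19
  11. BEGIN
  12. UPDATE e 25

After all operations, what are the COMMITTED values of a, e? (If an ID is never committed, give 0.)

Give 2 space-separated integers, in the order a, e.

Answer: 22 19

Derivation:
Initial committed: {a=13, e=4}
Op 1: UPDATE a=8 (auto-commit; committed a=8)
Op 2: BEGIN: in_txn=True, pending={}
Op 3: UPDATE a=1 (pending; pending now {a=1})
Op 4: UPDATE e=15 (pending; pending now {a=1, e=15})
Op 5: UPDATE e=22 (pending; pending now {a=1, e=22})
Op 6: UPDATE a=22 (pending; pending now {a=22, e=22})
Op 7: COMMIT: merged ['a', 'e'] into committed; committed now {a=22, e=22}
Op 8: BEGIN: in_txn=True, pending={}
Op 9: COMMIT: merged [] into committed; committed now {a=22, e=22}
Op 10: UPDATE e=19 (auto-commit; committed e=19)
Op 11: BEGIN: in_txn=True, pending={}
Op 12: UPDATE e=25 (pending; pending now {e=25})
Final committed: {a=22, e=19}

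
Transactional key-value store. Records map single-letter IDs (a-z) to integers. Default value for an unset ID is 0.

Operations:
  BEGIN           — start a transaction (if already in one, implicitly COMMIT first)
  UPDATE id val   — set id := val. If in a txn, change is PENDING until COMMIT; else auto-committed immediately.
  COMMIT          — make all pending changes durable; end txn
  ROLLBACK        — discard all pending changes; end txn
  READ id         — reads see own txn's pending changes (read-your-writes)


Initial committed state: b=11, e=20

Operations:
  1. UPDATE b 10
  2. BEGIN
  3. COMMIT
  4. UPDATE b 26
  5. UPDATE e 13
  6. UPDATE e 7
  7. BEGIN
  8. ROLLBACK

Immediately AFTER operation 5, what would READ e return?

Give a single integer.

Answer: 13

Derivation:
Initial committed: {b=11, e=20}
Op 1: UPDATE b=10 (auto-commit; committed b=10)
Op 2: BEGIN: in_txn=True, pending={}
Op 3: COMMIT: merged [] into committed; committed now {b=10, e=20}
Op 4: UPDATE b=26 (auto-commit; committed b=26)
Op 5: UPDATE e=13 (auto-commit; committed e=13)
After op 5: visible(e) = 13 (pending={}, committed={b=26, e=13})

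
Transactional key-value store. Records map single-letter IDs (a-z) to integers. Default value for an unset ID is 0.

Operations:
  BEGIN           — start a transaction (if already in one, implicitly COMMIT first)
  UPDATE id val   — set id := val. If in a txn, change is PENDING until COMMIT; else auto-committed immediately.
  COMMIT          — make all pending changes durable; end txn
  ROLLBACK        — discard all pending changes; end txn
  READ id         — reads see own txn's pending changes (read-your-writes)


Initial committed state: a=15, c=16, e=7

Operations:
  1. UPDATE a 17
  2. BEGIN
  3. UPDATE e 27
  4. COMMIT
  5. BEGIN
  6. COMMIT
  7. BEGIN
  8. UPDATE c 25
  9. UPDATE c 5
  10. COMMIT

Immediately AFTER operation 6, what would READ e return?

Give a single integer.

Initial committed: {a=15, c=16, e=7}
Op 1: UPDATE a=17 (auto-commit; committed a=17)
Op 2: BEGIN: in_txn=True, pending={}
Op 3: UPDATE e=27 (pending; pending now {e=27})
Op 4: COMMIT: merged ['e'] into committed; committed now {a=17, c=16, e=27}
Op 5: BEGIN: in_txn=True, pending={}
Op 6: COMMIT: merged [] into committed; committed now {a=17, c=16, e=27}
After op 6: visible(e) = 27 (pending={}, committed={a=17, c=16, e=27})

Answer: 27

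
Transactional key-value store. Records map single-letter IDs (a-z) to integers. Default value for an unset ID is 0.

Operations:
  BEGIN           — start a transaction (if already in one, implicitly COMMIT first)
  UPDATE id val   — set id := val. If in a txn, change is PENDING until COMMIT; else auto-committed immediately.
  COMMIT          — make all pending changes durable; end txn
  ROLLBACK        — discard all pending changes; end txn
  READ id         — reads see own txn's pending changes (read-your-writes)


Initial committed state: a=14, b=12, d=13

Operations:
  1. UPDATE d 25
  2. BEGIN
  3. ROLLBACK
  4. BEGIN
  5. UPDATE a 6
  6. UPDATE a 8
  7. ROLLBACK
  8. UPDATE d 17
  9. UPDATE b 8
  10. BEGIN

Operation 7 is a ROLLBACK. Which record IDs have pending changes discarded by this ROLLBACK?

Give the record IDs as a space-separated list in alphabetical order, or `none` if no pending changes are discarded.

Initial committed: {a=14, b=12, d=13}
Op 1: UPDATE d=25 (auto-commit; committed d=25)
Op 2: BEGIN: in_txn=True, pending={}
Op 3: ROLLBACK: discarded pending []; in_txn=False
Op 4: BEGIN: in_txn=True, pending={}
Op 5: UPDATE a=6 (pending; pending now {a=6})
Op 6: UPDATE a=8 (pending; pending now {a=8})
Op 7: ROLLBACK: discarded pending ['a']; in_txn=False
Op 8: UPDATE d=17 (auto-commit; committed d=17)
Op 9: UPDATE b=8 (auto-commit; committed b=8)
Op 10: BEGIN: in_txn=True, pending={}
ROLLBACK at op 7 discards: ['a']

Answer: a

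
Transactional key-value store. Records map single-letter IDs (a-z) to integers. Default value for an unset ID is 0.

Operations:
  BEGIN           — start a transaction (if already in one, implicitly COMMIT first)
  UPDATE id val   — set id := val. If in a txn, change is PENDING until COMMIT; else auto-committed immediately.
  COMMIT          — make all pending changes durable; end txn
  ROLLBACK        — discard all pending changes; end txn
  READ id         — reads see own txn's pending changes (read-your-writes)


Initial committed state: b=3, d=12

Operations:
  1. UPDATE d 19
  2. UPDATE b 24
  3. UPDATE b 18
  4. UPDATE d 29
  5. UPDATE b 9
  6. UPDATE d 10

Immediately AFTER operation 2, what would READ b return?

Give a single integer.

Answer: 24

Derivation:
Initial committed: {b=3, d=12}
Op 1: UPDATE d=19 (auto-commit; committed d=19)
Op 2: UPDATE b=24 (auto-commit; committed b=24)
After op 2: visible(b) = 24 (pending={}, committed={b=24, d=19})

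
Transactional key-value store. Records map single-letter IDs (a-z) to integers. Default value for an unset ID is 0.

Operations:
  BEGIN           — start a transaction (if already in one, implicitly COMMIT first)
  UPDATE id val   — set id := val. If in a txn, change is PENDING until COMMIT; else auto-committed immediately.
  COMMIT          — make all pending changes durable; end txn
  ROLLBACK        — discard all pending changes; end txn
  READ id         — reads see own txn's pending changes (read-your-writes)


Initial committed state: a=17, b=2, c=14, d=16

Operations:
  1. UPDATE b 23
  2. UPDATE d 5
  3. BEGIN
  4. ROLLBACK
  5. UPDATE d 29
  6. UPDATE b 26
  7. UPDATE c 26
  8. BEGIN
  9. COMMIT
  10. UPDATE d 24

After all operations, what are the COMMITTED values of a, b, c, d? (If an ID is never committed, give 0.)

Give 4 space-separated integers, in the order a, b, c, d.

Answer: 17 26 26 24

Derivation:
Initial committed: {a=17, b=2, c=14, d=16}
Op 1: UPDATE b=23 (auto-commit; committed b=23)
Op 2: UPDATE d=5 (auto-commit; committed d=5)
Op 3: BEGIN: in_txn=True, pending={}
Op 4: ROLLBACK: discarded pending []; in_txn=False
Op 5: UPDATE d=29 (auto-commit; committed d=29)
Op 6: UPDATE b=26 (auto-commit; committed b=26)
Op 7: UPDATE c=26 (auto-commit; committed c=26)
Op 8: BEGIN: in_txn=True, pending={}
Op 9: COMMIT: merged [] into committed; committed now {a=17, b=26, c=26, d=29}
Op 10: UPDATE d=24 (auto-commit; committed d=24)
Final committed: {a=17, b=26, c=26, d=24}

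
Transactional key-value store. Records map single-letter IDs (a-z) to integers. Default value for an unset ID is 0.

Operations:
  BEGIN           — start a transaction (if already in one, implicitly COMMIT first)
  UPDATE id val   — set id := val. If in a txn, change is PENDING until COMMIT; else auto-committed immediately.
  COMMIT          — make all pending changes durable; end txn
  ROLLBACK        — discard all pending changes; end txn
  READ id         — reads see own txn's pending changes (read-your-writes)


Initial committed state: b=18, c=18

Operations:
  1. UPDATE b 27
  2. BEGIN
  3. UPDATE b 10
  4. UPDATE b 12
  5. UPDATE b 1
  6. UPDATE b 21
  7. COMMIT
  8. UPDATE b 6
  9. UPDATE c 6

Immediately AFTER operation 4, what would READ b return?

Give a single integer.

Initial committed: {b=18, c=18}
Op 1: UPDATE b=27 (auto-commit; committed b=27)
Op 2: BEGIN: in_txn=True, pending={}
Op 3: UPDATE b=10 (pending; pending now {b=10})
Op 4: UPDATE b=12 (pending; pending now {b=12})
After op 4: visible(b) = 12 (pending={b=12}, committed={b=27, c=18})

Answer: 12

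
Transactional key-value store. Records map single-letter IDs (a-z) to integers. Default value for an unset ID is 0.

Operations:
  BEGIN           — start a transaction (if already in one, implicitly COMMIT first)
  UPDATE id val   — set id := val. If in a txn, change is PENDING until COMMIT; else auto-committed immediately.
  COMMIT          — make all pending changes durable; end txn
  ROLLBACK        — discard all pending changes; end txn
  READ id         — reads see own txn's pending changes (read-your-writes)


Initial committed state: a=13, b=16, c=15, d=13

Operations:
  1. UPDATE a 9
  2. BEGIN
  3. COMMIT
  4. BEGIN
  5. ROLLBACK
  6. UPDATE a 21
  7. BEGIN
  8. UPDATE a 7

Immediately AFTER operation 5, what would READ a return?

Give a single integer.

Initial committed: {a=13, b=16, c=15, d=13}
Op 1: UPDATE a=9 (auto-commit; committed a=9)
Op 2: BEGIN: in_txn=True, pending={}
Op 3: COMMIT: merged [] into committed; committed now {a=9, b=16, c=15, d=13}
Op 4: BEGIN: in_txn=True, pending={}
Op 5: ROLLBACK: discarded pending []; in_txn=False
After op 5: visible(a) = 9 (pending={}, committed={a=9, b=16, c=15, d=13})

Answer: 9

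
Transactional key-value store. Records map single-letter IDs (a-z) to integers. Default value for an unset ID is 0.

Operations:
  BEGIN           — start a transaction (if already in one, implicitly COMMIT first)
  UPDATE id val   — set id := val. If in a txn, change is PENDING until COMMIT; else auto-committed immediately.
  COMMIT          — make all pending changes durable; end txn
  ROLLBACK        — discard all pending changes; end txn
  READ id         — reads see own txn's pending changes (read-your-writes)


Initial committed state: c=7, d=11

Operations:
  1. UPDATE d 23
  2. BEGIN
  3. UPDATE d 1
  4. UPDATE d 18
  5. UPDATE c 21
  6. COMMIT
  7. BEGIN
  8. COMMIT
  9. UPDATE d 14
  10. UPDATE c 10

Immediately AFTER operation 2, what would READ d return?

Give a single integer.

Initial committed: {c=7, d=11}
Op 1: UPDATE d=23 (auto-commit; committed d=23)
Op 2: BEGIN: in_txn=True, pending={}
After op 2: visible(d) = 23 (pending={}, committed={c=7, d=23})

Answer: 23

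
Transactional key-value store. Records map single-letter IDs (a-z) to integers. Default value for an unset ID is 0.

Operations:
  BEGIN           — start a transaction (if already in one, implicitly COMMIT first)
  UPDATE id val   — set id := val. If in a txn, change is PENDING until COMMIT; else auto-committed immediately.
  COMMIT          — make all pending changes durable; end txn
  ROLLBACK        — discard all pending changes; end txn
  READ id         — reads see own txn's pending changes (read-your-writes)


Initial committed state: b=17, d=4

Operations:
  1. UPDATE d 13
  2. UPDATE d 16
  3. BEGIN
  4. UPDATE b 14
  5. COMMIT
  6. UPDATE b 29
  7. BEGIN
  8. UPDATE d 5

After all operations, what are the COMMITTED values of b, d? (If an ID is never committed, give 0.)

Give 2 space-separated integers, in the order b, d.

Initial committed: {b=17, d=4}
Op 1: UPDATE d=13 (auto-commit; committed d=13)
Op 2: UPDATE d=16 (auto-commit; committed d=16)
Op 3: BEGIN: in_txn=True, pending={}
Op 4: UPDATE b=14 (pending; pending now {b=14})
Op 5: COMMIT: merged ['b'] into committed; committed now {b=14, d=16}
Op 6: UPDATE b=29 (auto-commit; committed b=29)
Op 7: BEGIN: in_txn=True, pending={}
Op 8: UPDATE d=5 (pending; pending now {d=5})
Final committed: {b=29, d=16}

Answer: 29 16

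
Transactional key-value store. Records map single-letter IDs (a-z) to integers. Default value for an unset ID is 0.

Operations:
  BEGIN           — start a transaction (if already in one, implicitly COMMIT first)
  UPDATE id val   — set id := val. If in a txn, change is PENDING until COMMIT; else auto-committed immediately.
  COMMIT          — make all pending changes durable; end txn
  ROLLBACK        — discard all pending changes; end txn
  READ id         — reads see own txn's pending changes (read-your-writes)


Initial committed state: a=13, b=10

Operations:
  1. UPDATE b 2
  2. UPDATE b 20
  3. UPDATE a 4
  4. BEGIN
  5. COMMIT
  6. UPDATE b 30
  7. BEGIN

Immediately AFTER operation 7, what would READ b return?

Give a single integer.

Answer: 30

Derivation:
Initial committed: {a=13, b=10}
Op 1: UPDATE b=2 (auto-commit; committed b=2)
Op 2: UPDATE b=20 (auto-commit; committed b=20)
Op 3: UPDATE a=4 (auto-commit; committed a=4)
Op 4: BEGIN: in_txn=True, pending={}
Op 5: COMMIT: merged [] into committed; committed now {a=4, b=20}
Op 6: UPDATE b=30 (auto-commit; committed b=30)
Op 7: BEGIN: in_txn=True, pending={}
After op 7: visible(b) = 30 (pending={}, committed={a=4, b=30})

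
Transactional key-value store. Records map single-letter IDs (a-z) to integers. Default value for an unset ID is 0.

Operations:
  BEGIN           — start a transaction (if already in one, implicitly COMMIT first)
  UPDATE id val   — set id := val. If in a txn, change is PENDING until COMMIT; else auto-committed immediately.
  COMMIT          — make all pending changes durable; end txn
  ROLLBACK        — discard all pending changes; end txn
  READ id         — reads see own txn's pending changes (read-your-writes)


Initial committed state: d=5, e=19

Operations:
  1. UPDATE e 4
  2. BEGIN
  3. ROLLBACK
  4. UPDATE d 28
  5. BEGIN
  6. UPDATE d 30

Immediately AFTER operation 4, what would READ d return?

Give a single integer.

Answer: 28

Derivation:
Initial committed: {d=5, e=19}
Op 1: UPDATE e=4 (auto-commit; committed e=4)
Op 2: BEGIN: in_txn=True, pending={}
Op 3: ROLLBACK: discarded pending []; in_txn=False
Op 4: UPDATE d=28 (auto-commit; committed d=28)
After op 4: visible(d) = 28 (pending={}, committed={d=28, e=4})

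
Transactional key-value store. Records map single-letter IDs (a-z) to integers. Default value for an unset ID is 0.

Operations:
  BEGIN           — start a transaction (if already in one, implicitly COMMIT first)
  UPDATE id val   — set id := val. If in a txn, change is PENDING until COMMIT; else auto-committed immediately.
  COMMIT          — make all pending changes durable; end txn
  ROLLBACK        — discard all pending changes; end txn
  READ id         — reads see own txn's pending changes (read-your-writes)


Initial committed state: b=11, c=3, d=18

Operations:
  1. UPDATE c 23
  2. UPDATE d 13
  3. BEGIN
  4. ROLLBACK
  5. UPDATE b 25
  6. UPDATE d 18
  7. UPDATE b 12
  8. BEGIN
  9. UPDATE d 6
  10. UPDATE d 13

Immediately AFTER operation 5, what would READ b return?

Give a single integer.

Answer: 25

Derivation:
Initial committed: {b=11, c=3, d=18}
Op 1: UPDATE c=23 (auto-commit; committed c=23)
Op 2: UPDATE d=13 (auto-commit; committed d=13)
Op 3: BEGIN: in_txn=True, pending={}
Op 4: ROLLBACK: discarded pending []; in_txn=False
Op 5: UPDATE b=25 (auto-commit; committed b=25)
After op 5: visible(b) = 25 (pending={}, committed={b=25, c=23, d=13})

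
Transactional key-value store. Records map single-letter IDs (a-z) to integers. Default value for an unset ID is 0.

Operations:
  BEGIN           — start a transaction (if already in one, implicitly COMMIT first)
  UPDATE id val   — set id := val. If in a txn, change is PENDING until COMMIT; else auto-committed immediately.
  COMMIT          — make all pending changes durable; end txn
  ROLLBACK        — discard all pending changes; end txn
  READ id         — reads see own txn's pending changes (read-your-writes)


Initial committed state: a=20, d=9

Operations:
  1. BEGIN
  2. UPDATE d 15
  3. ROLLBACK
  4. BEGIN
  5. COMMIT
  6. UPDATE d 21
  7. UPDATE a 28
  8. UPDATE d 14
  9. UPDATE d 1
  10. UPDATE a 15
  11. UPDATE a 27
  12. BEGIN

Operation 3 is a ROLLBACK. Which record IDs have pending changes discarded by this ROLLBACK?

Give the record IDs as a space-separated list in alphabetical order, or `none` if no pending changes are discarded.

Answer: d

Derivation:
Initial committed: {a=20, d=9}
Op 1: BEGIN: in_txn=True, pending={}
Op 2: UPDATE d=15 (pending; pending now {d=15})
Op 3: ROLLBACK: discarded pending ['d']; in_txn=False
Op 4: BEGIN: in_txn=True, pending={}
Op 5: COMMIT: merged [] into committed; committed now {a=20, d=9}
Op 6: UPDATE d=21 (auto-commit; committed d=21)
Op 7: UPDATE a=28 (auto-commit; committed a=28)
Op 8: UPDATE d=14 (auto-commit; committed d=14)
Op 9: UPDATE d=1 (auto-commit; committed d=1)
Op 10: UPDATE a=15 (auto-commit; committed a=15)
Op 11: UPDATE a=27 (auto-commit; committed a=27)
Op 12: BEGIN: in_txn=True, pending={}
ROLLBACK at op 3 discards: ['d']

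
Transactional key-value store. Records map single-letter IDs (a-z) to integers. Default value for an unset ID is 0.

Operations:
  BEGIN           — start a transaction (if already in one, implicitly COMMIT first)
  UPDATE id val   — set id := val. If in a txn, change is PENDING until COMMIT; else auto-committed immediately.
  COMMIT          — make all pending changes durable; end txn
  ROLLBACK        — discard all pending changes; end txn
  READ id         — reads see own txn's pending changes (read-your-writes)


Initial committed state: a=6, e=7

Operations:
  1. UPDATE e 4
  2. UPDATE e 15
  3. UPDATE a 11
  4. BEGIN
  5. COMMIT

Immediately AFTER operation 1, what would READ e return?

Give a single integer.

Initial committed: {a=6, e=7}
Op 1: UPDATE e=4 (auto-commit; committed e=4)
After op 1: visible(e) = 4 (pending={}, committed={a=6, e=4})

Answer: 4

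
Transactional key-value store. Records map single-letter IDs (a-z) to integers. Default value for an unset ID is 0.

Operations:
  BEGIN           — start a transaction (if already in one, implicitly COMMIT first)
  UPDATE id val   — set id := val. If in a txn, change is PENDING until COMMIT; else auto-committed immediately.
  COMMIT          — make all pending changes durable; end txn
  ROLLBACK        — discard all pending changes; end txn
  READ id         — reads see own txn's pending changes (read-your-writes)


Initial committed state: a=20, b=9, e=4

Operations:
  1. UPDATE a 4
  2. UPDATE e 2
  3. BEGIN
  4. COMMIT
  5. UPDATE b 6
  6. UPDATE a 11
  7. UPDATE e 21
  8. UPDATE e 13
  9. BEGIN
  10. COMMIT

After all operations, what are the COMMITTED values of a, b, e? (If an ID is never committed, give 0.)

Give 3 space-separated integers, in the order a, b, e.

Answer: 11 6 13

Derivation:
Initial committed: {a=20, b=9, e=4}
Op 1: UPDATE a=4 (auto-commit; committed a=4)
Op 2: UPDATE e=2 (auto-commit; committed e=2)
Op 3: BEGIN: in_txn=True, pending={}
Op 4: COMMIT: merged [] into committed; committed now {a=4, b=9, e=2}
Op 5: UPDATE b=6 (auto-commit; committed b=6)
Op 6: UPDATE a=11 (auto-commit; committed a=11)
Op 7: UPDATE e=21 (auto-commit; committed e=21)
Op 8: UPDATE e=13 (auto-commit; committed e=13)
Op 9: BEGIN: in_txn=True, pending={}
Op 10: COMMIT: merged [] into committed; committed now {a=11, b=6, e=13}
Final committed: {a=11, b=6, e=13}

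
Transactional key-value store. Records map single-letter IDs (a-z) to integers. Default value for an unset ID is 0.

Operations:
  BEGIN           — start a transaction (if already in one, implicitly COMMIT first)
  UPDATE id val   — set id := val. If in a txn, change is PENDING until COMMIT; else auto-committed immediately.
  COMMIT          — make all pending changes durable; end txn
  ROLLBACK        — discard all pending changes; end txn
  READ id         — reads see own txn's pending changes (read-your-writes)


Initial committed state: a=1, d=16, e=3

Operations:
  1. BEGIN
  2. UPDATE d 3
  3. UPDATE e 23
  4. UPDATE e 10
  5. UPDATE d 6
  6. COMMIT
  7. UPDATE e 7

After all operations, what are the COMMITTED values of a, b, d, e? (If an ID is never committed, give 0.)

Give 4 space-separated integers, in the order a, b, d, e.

Initial committed: {a=1, d=16, e=3}
Op 1: BEGIN: in_txn=True, pending={}
Op 2: UPDATE d=3 (pending; pending now {d=3})
Op 3: UPDATE e=23 (pending; pending now {d=3, e=23})
Op 4: UPDATE e=10 (pending; pending now {d=3, e=10})
Op 5: UPDATE d=6 (pending; pending now {d=6, e=10})
Op 6: COMMIT: merged ['d', 'e'] into committed; committed now {a=1, d=6, e=10}
Op 7: UPDATE e=7 (auto-commit; committed e=7)
Final committed: {a=1, d=6, e=7}

Answer: 1 0 6 7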